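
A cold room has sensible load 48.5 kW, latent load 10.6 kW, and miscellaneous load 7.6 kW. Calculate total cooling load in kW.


Q_total = Q_s + Q_l + Q_misc
Q_total = 48.5 + 10.6 + 7.6
Q_total = 66.7 kW

66.7


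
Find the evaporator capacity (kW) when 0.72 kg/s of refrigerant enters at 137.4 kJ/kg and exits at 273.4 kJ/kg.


dh = 273.4 - 137.4 = 136.0 kJ/kg
Q_evap = m_dot * dh = 0.72 * 136.0
Q_evap = 97.92 kW

97.92


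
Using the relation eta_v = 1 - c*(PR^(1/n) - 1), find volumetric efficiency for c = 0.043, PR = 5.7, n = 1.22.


PR^(1/n) = 5.7^(1/1.22) = 4.16456413
eta_v = 1 - 0.043 * (4.16456413 - 1)
eta_v = 0.8639

0.8639


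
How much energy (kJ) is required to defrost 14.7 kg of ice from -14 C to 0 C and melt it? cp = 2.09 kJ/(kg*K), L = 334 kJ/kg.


Sensible heat = cp * dT = 2.09 * 14 = 29.26 kJ/kg
Total per kg = 29.26 + 334 = 363.26 kJ/kg
Q = m * total = 14.7 * 363.26
Q = 5339.9 kJ

5339.9


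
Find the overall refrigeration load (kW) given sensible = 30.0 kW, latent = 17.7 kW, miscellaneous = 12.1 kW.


Q_total = Q_s + Q_l + Q_misc
Q_total = 30.0 + 17.7 + 12.1
Q_total = 59.8 kW

59.8


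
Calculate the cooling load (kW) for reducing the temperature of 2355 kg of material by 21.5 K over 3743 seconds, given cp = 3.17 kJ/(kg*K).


Q = m * cp * dT / t
Q = 2355 * 3.17 * 21.5 / 3743
Q = 42.881 kW

42.881


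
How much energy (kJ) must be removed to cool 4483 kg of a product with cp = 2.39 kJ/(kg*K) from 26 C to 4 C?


dT = 26 - (4) = 22 K
Q = m * cp * dT = 4483 * 2.39 * 22
Q = 235716 kJ

235716


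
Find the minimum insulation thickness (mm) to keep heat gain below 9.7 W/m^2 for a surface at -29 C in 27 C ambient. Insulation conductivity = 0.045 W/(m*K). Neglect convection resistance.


dT = 27 - (-29) = 56 K
thickness = k * dT / q_max * 1000
thickness = 0.045 * 56 / 9.7 * 1000
thickness = 259.8 mm

259.8


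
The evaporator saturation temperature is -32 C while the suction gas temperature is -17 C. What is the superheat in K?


Superheat = T_suction - T_evap
Superheat = -17 - (-32)
Superheat = 15 K

15


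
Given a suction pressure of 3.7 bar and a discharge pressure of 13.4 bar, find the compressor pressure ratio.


PR = P_high / P_low
PR = 13.4 / 3.7
PR = 3.622

3.622


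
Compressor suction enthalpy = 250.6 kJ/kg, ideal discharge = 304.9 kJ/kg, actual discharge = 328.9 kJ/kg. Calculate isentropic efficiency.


dh_ideal = 304.9 - 250.6 = 54.3 kJ/kg
dh_actual = 328.9 - 250.6 = 78.3 kJ/kg
eta_s = dh_ideal / dh_actual = 54.3 / 78.3
eta_s = 0.6935

0.6935


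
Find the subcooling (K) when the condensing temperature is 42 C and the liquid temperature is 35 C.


Subcooling = T_cond - T_liquid
Subcooling = 42 - 35
Subcooling = 7 K

7


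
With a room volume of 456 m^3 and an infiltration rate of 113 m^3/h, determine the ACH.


ACH = flow / volume
ACH = 113 / 456
ACH = 0.248

0.248


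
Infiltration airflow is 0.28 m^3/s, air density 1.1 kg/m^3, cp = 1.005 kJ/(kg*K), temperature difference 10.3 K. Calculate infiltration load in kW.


Q = V_dot * rho * cp * dT
Q = 0.28 * 1.1 * 1.005 * 10.3
Q = 3.188 kW

3.188


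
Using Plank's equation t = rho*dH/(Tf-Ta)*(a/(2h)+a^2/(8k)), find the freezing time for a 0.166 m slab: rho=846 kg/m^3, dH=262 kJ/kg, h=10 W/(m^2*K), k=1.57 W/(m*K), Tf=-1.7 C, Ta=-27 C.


dT = -1.7 - (-27) = 25.3 K
term1 = a/(2h) = 0.166/(2*10) = 0.0083
term2 = a^2/(8k) = 0.166^2/(8*1.57) = 0.002193949045
t = rho*dH*1000/dT * (term1 + term2)
t = 846*262*1000/25.3 * (0.0083 + 0.002193949045)
t = 91937 s

91937


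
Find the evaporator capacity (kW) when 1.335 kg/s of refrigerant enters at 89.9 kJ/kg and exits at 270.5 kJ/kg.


dh = 270.5 - 89.9 = 180.6 kJ/kg
Q_evap = m_dot * dh = 1.335 * 180.6
Q_evap = 241.1 kW

241.1


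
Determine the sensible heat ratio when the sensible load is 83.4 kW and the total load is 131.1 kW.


SHR = Q_sensible / Q_total
SHR = 83.4 / 131.1
SHR = 0.636

0.636


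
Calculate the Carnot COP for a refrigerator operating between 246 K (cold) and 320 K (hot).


dT = 320 - 246 = 74 K
COP_carnot = T_cold / dT = 246 / 74
COP_carnot = 3.324

3.324


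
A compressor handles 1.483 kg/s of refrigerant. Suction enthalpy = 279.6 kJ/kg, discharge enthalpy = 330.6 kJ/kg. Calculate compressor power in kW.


dh = 330.6 - 279.6 = 51.0 kJ/kg
W = m_dot * dh = 1.483 * 51.0 = 75.63 kW

75.63


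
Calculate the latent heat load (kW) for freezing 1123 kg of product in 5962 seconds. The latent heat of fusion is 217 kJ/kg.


Q_lat = m * h_fg / t
Q_lat = 1123 * 217 / 5962
Q_lat = 40.87 kW

40.87


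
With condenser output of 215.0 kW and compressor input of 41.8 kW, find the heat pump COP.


COP_hp = Q_cond / W
COP_hp = 215.0 / 41.8
COP_hp = 5.144

5.144


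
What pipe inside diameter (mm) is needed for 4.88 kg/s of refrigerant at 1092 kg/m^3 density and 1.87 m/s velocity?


A = m_dot / (rho * v) = 4.88 / (1092 * 1.87) = 0.002389767096 m^2
d = sqrt(4*A/pi) * 1000
d = 55.2 mm

55.2


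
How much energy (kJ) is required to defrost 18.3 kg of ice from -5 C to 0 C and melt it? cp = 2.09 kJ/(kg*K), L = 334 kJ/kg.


Sensible heat = cp * dT = 2.09 * 5 = 10.45 kJ/kg
Total per kg = 10.45 + 334 = 344.45 kJ/kg
Q = m * total = 18.3 * 344.45
Q = 6303.4 kJ

6303.4


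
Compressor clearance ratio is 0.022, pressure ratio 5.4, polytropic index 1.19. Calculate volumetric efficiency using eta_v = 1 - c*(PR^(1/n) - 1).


PR^(1/n) = 5.4^(1/1.19) = 4.12531334
eta_v = 1 - 0.022 * (4.12531334 - 1)
eta_v = 0.9312

0.9312


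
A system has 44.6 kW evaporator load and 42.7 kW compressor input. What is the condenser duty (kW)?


Q_cond = Q_evap + W
Q_cond = 44.6 + 42.7
Q_cond = 87.3 kW

87.3


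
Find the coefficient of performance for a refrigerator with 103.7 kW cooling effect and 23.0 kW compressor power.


COP = Q_evap / W
COP = 103.7 / 23.0
COP = 4.509

4.509


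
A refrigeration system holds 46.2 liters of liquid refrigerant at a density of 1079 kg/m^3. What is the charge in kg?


Charge = V * rho / 1000
Charge = 46.2 * 1079 / 1000
Charge = 49.85 kg

49.85


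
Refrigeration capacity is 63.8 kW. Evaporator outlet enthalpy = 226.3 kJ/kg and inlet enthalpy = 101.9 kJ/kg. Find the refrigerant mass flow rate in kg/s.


dh = 226.3 - 101.9 = 124.4 kJ/kg
m_dot = Q / dh = 63.8 / 124.4 = 0.5129 kg/s

0.5129


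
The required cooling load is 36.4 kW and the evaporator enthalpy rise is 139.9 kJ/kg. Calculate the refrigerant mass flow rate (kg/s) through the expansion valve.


m_dot = Q / dh
m_dot = 36.4 / 139.9
m_dot = 0.2602 kg/s

0.2602


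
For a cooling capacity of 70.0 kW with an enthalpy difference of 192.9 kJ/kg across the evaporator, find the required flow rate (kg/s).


m_dot = Q / dh
m_dot = 70.0 / 192.9
m_dot = 0.3629 kg/s

0.3629


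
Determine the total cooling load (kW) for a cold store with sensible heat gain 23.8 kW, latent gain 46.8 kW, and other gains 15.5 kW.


Q_total = Q_s + Q_l + Q_misc
Q_total = 23.8 + 46.8 + 15.5
Q_total = 86.1 kW

86.1


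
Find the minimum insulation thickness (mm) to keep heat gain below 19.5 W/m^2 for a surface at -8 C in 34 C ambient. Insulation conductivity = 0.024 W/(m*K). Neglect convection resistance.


dT = 34 - (-8) = 42 K
thickness = k * dT / q_max * 1000
thickness = 0.024 * 42 / 19.5 * 1000
thickness = 51.7 mm

51.7


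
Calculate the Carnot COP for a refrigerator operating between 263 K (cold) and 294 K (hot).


dT = 294 - 263 = 31 K
COP_carnot = T_cold / dT = 263 / 31
COP_carnot = 8.484

8.484


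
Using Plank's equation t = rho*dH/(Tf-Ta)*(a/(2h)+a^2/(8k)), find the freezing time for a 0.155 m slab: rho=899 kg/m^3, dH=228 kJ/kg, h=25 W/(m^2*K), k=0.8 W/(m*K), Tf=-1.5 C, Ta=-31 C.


dT = -1.5 - (-31) = 29.5 K
term1 = a/(2h) = 0.155/(2*25) = 0.0031
term2 = a^2/(8k) = 0.155^2/(8*0.8) = 0.00375390625
t = rho*dH*1000/dT * (term1 + term2)
t = 899*228*1000/29.5 * (0.0031 + 0.00375390625)
t = 47622 s

47622


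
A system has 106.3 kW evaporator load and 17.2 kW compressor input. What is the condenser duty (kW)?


Q_cond = Q_evap + W
Q_cond = 106.3 + 17.2
Q_cond = 123.5 kW

123.5


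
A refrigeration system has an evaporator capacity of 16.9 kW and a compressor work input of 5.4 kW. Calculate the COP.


COP = Q_evap / W
COP = 16.9 / 5.4
COP = 3.13

3.13


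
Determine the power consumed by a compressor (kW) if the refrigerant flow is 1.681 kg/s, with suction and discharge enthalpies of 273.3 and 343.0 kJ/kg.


dh = 343.0 - 273.3 = 69.7 kJ/kg
W = m_dot * dh = 1.681 * 69.7 = 117.17 kW

117.17


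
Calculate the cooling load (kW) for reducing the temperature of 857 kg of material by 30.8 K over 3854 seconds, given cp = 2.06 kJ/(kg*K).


Q = m * cp * dT / t
Q = 857 * 2.06 * 30.8 / 3854
Q = 14.109 kW

14.109


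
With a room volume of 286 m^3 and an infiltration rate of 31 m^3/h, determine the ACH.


ACH = flow / volume
ACH = 31 / 286
ACH = 0.108

0.108


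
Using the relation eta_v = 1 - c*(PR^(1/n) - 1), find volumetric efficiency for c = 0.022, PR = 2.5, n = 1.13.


PR^(1/n) = 2.5^(1/1.13) = 2.24987971
eta_v = 1 - 0.022 * (2.24987971 - 1)
eta_v = 0.9725

0.9725


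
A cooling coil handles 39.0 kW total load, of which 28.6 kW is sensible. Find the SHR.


SHR = Q_sensible / Q_total
SHR = 28.6 / 39.0
SHR = 0.733

0.733


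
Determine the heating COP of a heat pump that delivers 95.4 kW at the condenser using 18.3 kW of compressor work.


COP_hp = Q_cond / W
COP_hp = 95.4 / 18.3
COP_hp = 5.213

5.213


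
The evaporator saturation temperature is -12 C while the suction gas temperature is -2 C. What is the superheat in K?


Superheat = T_suction - T_evap
Superheat = -2 - (-12)
Superheat = 10 K

10


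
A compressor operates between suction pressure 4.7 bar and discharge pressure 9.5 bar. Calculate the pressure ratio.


PR = P_high / P_low
PR = 9.5 / 4.7
PR = 2.021

2.021


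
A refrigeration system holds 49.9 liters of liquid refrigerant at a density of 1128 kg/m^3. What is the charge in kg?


Charge = V * rho / 1000
Charge = 49.9 * 1128 / 1000
Charge = 56.29 kg

56.29


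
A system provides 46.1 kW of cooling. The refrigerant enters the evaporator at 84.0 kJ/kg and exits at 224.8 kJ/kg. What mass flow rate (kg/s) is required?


dh = 224.8 - 84.0 = 140.8 kJ/kg
m_dot = Q / dh = 46.1 / 140.8 = 0.3274 kg/s

0.3274


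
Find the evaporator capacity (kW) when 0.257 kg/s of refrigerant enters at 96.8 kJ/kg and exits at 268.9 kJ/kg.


dh = 268.9 - 96.8 = 172.1 kJ/kg
Q_evap = m_dot * dh = 0.257 * 172.1
Q_evap = 44.23 kW

44.23


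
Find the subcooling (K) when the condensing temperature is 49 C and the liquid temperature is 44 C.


Subcooling = T_cond - T_liquid
Subcooling = 49 - 44
Subcooling = 5 K

5


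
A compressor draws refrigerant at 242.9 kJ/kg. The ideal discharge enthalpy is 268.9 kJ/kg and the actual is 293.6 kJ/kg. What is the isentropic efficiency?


dh_ideal = 268.9 - 242.9 = 26.0 kJ/kg
dh_actual = 293.6 - 242.9 = 50.7 kJ/kg
eta_s = dh_ideal / dh_actual = 26.0 / 50.7
eta_s = 0.5128

0.5128


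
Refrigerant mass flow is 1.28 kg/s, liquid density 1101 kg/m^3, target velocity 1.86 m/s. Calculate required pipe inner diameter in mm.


A = m_dot / (rho * v) = 1.28 / (1101 * 1.86) = 0.0006250427275 m^2
d = sqrt(4*A/pi) * 1000
d = 28.2 mm

28.2


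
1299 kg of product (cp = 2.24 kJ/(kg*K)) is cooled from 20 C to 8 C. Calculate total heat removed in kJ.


dT = 20 - (8) = 12 K
Q = m * cp * dT = 1299 * 2.24 * 12
Q = 34917 kJ

34917


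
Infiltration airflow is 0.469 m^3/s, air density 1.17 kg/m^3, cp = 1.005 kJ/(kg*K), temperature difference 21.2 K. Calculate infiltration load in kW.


Q = V_dot * rho * cp * dT
Q = 0.469 * 1.17 * 1.005 * 21.2
Q = 11.691 kW

11.691


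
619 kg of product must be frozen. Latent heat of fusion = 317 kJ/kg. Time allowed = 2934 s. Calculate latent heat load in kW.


Q_lat = m * h_fg / t
Q_lat = 619 * 317 / 2934
Q_lat = 66.88 kW

66.88


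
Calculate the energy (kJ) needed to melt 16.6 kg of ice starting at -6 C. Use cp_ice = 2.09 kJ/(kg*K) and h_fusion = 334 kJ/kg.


Sensible heat = cp * dT = 2.09 * 6 = 12.54 kJ/kg
Total per kg = 12.54 + 334 = 346.54 kJ/kg
Q = m * total = 16.6 * 346.54
Q = 5752.6 kJ

5752.6


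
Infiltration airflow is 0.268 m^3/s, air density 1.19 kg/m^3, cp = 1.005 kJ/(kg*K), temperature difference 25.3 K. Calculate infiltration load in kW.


Q = V_dot * rho * cp * dT
Q = 0.268 * 1.19 * 1.005 * 25.3
Q = 8.109 kW

8.109


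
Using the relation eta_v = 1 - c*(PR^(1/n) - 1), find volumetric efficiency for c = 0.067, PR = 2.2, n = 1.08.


PR^(1/n) = 2.2^(1/1.08) = 2.07519082
eta_v = 1 - 0.067 * (2.07519082 - 1)
eta_v = 0.928

0.928


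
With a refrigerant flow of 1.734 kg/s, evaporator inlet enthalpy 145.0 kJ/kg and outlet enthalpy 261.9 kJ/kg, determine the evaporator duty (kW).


dh = 261.9 - 145.0 = 116.9 kJ/kg
Q_evap = m_dot * dh = 1.734 * 116.9
Q_evap = 202.7 kW

202.7


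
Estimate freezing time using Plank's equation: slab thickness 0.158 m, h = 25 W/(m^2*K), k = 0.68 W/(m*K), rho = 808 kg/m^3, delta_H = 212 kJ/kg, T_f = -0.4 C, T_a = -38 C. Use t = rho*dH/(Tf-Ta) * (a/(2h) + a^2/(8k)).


dT = -0.4 - (-38) = 37.6 K
term1 = a/(2h) = 0.158/(2*25) = 0.00316
term2 = a^2/(8k) = 0.158^2/(8*0.68) = 0.004588970588
t = rho*dH*1000/dT * (term1 + term2)
t = 808*212*1000/37.6 * (0.00316 + 0.004588970588)
t = 35302 s

35302


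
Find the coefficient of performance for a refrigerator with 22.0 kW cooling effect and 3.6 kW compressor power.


COP = Q_evap / W
COP = 22.0 / 3.6
COP = 6.111

6.111


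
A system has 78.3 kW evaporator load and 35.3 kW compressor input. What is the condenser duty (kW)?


Q_cond = Q_evap + W
Q_cond = 78.3 + 35.3
Q_cond = 113.6 kW

113.6


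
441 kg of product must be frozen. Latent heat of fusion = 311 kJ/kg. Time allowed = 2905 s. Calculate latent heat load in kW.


Q_lat = m * h_fg / t
Q_lat = 441 * 311 / 2905
Q_lat = 47.21 kW

47.21


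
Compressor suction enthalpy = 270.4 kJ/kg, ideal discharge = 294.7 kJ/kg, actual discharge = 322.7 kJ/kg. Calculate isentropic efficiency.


dh_ideal = 294.7 - 270.4 = 24.3 kJ/kg
dh_actual = 322.7 - 270.4 = 52.3 kJ/kg
eta_s = dh_ideal / dh_actual = 24.3 / 52.3
eta_s = 0.4646

0.4646


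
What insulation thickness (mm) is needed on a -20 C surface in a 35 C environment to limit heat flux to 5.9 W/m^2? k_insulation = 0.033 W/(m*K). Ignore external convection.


dT = 35 - (-20) = 55 K
thickness = k * dT / q_max * 1000
thickness = 0.033 * 55 / 5.9 * 1000
thickness = 307.6 mm

307.6


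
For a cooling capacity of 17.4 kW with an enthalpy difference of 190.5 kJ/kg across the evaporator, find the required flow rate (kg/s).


m_dot = Q / dh
m_dot = 17.4 / 190.5
m_dot = 0.0913 kg/s

0.0913


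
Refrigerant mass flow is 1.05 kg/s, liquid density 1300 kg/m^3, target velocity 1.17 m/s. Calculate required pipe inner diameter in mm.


A = m_dot / (rho * v) = 1.05 / (1300 * 1.17) = 0.0006903353057 m^2
d = sqrt(4*A/pi) * 1000
d = 29.6 mm

29.6


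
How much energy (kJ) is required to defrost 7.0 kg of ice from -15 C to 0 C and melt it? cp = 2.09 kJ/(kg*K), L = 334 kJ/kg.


Sensible heat = cp * dT = 2.09 * 15 = 31.35 kJ/kg
Total per kg = 31.35 + 334 = 365.35 kJ/kg
Q = m * total = 7.0 * 365.35
Q = 2557.5 kJ

2557.5


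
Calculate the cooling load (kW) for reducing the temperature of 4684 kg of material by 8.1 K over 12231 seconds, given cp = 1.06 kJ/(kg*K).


Q = m * cp * dT / t
Q = 4684 * 1.06 * 8.1 / 12231
Q = 3.288 kW

3.288


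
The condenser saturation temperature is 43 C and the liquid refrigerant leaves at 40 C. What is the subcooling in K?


Subcooling = T_cond - T_liquid
Subcooling = 43 - 40
Subcooling = 3 K

3


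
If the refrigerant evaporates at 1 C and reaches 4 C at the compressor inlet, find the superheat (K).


Superheat = T_suction - T_evap
Superheat = 4 - (1)
Superheat = 3 K

3


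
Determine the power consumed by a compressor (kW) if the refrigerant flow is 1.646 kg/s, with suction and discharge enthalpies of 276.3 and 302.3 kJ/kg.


dh = 302.3 - 276.3 = 26.0 kJ/kg
W = m_dot * dh = 1.646 * 26.0 = 42.8 kW

42.8


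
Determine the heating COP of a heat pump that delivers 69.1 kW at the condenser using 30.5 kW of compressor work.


COP_hp = Q_cond / W
COP_hp = 69.1 / 30.5
COP_hp = 2.266

2.266


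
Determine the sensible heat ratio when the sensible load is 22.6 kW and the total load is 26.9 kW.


SHR = Q_sensible / Q_total
SHR = 22.6 / 26.9
SHR = 0.84

0.84


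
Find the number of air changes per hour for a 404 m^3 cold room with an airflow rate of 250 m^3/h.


ACH = flow / volume
ACH = 250 / 404
ACH = 0.619

0.619


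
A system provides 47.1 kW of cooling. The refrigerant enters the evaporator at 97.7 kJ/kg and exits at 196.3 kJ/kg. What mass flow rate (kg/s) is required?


dh = 196.3 - 97.7 = 98.6 kJ/kg
m_dot = Q / dh = 47.1 / 98.6 = 0.4777 kg/s

0.4777


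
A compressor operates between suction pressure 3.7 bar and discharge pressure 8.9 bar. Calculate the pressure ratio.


PR = P_high / P_low
PR = 8.9 / 3.7
PR = 2.405

2.405


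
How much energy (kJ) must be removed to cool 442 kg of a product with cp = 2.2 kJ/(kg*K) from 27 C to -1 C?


dT = 27 - (-1) = 28 K
Q = m * cp * dT = 442 * 2.2 * 28
Q = 27227 kJ

27227


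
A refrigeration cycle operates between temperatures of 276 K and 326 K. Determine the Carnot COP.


dT = 326 - 276 = 50 K
COP_carnot = T_cold / dT = 276 / 50
COP_carnot = 5.52

5.52


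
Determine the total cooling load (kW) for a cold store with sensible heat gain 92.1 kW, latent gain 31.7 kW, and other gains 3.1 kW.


Q_total = Q_s + Q_l + Q_misc
Q_total = 92.1 + 31.7 + 3.1
Q_total = 126.9 kW

126.9


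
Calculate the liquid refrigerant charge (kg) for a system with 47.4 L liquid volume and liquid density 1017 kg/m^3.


Charge = V * rho / 1000
Charge = 47.4 * 1017 / 1000
Charge = 48.21 kg

48.21


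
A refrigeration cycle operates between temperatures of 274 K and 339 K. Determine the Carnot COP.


dT = 339 - 274 = 65 K
COP_carnot = T_cold / dT = 274 / 65
COP_carnot = 4.215

4.215


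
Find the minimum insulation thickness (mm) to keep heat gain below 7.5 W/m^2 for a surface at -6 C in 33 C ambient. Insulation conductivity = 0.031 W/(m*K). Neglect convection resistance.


dT = 33 - (-6) = 39 K
thickness = k * dT / q_max * 1000
thickness = 0.031 * 39 / 7.5 * 1000
thickness = 161.2 mm

161.2


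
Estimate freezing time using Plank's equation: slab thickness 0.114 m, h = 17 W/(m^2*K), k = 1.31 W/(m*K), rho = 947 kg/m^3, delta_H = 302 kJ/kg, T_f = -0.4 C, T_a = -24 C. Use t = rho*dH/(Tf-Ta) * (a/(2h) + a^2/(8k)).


dT = -0.4 - (-24) = 23.6 K
term1 = a/(2h) = 0.114/(2*17) = 0.003352941176
term2 = a^2/(8k) = 0.114^2/(8*1.31) = 0.001240076336
t = rho*dH*1000/dT * (term1 + term2)
t = 947*302*1000/23.6 * (0.003352941176 + 0.001240076336)
t = 55660 s

55660


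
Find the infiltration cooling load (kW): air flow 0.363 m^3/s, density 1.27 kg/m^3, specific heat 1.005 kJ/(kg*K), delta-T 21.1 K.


Q = V_dot * rho * cp * dT
Q = 0.363 * 1.27 * 1.005 * 21.1
Q = 9.776 kW

9.776


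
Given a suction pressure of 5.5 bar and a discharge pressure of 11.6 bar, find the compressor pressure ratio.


PR = P_high / P_low
PR = 11.6 / 5.5
PR = 2.109

2.109


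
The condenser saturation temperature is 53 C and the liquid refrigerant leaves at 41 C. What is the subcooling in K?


Subcooling = T_cond - T_liquid
Subcooling = 53 - 41
Subcooling = 12 K

12


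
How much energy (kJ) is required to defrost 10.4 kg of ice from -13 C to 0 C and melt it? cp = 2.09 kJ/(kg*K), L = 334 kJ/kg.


Sensible heat = cp * dT = 2.09 * 13 = 27.17 kJ/kg
Total per kg = 27.17 + 334 = 361.17 kJ/kg
Q = m * total = 10.4 * 361.17
Q = 3756.2 kJ

3756.2


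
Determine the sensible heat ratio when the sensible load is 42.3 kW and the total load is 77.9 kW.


SHR = Q_sensible / Q_total
SHR = 42.3 / 77.9
SHR = 0.543

0.543


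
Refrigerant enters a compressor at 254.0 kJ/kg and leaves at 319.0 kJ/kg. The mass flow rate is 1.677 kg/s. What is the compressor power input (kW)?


dh = 319.0 - 254.0 = 65.0 kJ/kg
W = m_dot * dh = 1.677 * 65.0 = 109.01 kW

109.01


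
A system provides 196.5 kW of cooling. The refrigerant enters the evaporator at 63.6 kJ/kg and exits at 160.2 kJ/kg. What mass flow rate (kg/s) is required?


dh = 160.2 - 63.6 = 96.6 kJ/kg
m_dot = Q / dh = 196.5 / 96.6 = 2.0342 kg/s

2.0342


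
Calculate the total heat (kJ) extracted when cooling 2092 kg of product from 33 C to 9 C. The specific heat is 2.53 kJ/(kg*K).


dT = 33 - (9) = 24 K
Q = m * cp * dT = 2092 * 2.53 * 24
Q = 127026 kJ

127026


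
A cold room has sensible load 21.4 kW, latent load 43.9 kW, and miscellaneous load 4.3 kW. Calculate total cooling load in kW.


Q_total = Q_s + Q_l + Q_misc
Q_total = 21.4 + 43.9 + 4.3
Q_total = 69.6 kW

69.6


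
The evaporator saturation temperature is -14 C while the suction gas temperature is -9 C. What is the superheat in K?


Superheat = T_suction - T_evap
Superheat = -9 - (-14)
Superheat = 5 K

5


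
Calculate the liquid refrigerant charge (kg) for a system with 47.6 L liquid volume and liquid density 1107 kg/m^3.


Charge = V * rho / 1000
Charge = 47.6 * 1107 / 1000
Charge = 52.69 kg

52.69


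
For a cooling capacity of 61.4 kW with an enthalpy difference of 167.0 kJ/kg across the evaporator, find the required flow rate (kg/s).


m_dot = Q / dh
m_dot = 61.4 / 167.0
m_dot = 0.3677 kg/s

0.3677


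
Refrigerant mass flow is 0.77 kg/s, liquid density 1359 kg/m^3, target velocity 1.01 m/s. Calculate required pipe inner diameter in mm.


A = m_dot / (rho * v) = 0.77 / (1359 * 1.01) = 0.0005609832506 m^2
d = sqrt(4*A/pi) * 1000
d = 26.7 mm

26.7


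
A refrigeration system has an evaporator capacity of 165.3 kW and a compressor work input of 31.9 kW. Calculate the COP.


COP = Q_evap / W
COP = 165.3 / 31.9
COP = 5.182

5.182


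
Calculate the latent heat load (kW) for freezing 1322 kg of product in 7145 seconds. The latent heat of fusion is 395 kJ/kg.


Q_lat = m * h_fg / t
Q_lat = 1322 * 395 / 7145
Q_lat = 73.08 kW

73.08


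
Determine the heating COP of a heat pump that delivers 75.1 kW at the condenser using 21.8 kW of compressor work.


COP_hp = Q_cond / W
COP_hp = 75.1 / 21.8
COP_hp = 3.445

3.445


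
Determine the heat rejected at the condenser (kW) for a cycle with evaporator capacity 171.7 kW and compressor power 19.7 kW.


Q_cond = Q_evap + W
Q_cond = 171.7 + 19.7
Q_cond = 191.4 kW

191.4


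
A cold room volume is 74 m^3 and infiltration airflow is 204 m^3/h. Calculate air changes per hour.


ACH = flow / volume
ACH = 204 / 74
ACH = 2.757

2.757


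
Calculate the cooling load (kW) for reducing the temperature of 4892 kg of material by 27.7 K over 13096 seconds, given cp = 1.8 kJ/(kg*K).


Q = m * cp * dT / t
Q = 4892 * 1.8 * 27.7 / 13096
Q = 18.625 kW

18.625


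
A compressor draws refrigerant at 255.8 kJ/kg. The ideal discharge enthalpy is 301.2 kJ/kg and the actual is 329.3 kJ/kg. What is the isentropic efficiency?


dh_ideal = 301.2 - 255.8 = 45.4 kJ/kg
dh_actual = 329.3 - 255.8 = 73.5 kJ/kg
eta_s = dh_ideal / dh_actual = 45.4 / 73.5
eta_s = 0.6177

0.6177


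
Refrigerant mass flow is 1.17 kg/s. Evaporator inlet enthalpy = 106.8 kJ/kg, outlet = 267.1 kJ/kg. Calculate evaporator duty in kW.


dh = 267.1 - 106.8 = 160.3 kJ/kg
Q_evap = m_dot * dh = 1.17 * 160.3
Q_evap = 187.55 kW

187.55


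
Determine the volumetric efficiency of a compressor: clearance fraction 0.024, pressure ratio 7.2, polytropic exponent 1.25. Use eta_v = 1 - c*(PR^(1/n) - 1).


PR^(1/n) = 7.2^(1/1.25) = 4.85138786
eta_v = 1 - 0.024 * (4.85138786 - 1)
eta_v = 0.9076

0.9076


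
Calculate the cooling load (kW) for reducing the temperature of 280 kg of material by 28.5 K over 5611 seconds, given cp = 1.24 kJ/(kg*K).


Q = m * cp * dT / t
Q = 280 * 1.24 * 28.5 / 5611
Q = 1.764 kW

1.764


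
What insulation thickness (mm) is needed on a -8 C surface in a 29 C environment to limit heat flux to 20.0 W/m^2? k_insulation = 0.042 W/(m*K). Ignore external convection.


dT = 29 - (-8) = 37 K
thickness = k * dT / q_max * 1000
thickness = 0.042 * 37 / 20.0 * 1000
thickness = 77.7 mm

77.7


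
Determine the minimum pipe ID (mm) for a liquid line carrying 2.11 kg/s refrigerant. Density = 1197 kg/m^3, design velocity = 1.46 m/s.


A = m_dot / (rho * v) = 2.11 / (1197 * 1.46) = 0.00120735629 m^2
d = sqrt(4*A/pi) * 1000
d = 39.2 mm

39.2


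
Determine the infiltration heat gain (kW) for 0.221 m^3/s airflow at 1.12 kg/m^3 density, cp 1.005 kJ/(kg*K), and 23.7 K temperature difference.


Q = V_dot * rho * cp * dT
Q = 0.221 * 1.12 * 1.005 * 23.7
Q = 5.896 kW

5.896


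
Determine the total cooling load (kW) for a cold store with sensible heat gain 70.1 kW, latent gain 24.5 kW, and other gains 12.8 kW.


Q_total = Q_s + Q_l + Q_misc
Q_total = 70.1 + 24.5 + 12.8
Q_total = 107.4 kW

107.4


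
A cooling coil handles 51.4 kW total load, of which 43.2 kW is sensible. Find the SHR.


SHR = Q_sensible / Q_total
SHR = 43.2 / 51.4
SHR = 0.84

0.84


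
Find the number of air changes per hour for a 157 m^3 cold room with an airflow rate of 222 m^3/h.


ACH = flow / volume
ACH = 222 / 157
ACH = 1.414

1.414


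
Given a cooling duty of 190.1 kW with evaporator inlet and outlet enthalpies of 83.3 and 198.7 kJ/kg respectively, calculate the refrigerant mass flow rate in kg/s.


dh = 198.7 - 83.3 = 115.4 kJ/kg
m_dot = Q / dh = 190.1 / 115.4 = 1.6473 kg/s

1.6473


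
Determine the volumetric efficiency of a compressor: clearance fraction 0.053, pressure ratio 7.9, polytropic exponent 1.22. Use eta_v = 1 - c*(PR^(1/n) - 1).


PR^(1/n) = 7.9^(1/1.22) = 5.44201721
eta_v = 1 - 0.053 * (5.44201721 - 1)
eta_v = 0.7646

0.7646


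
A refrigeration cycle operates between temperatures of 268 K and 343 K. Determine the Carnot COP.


dT = 343 - 268 = 75 K
COP_carnot = T_cold / dT = 268 / 75
COP_carnot = 3.573

3.573


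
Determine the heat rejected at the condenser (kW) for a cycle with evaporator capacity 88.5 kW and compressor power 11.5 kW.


Q_cond = Q_evap + W
Q_cond = 88.5 + 11.5
Q_cond = 100.0 kW

100.0


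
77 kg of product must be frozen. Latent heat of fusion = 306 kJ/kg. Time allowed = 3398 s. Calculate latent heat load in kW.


Q_lat = m * h_fg / t
Q_lat = 77 * 306 / 3398
Q_lat = 6.93 kW

6.93


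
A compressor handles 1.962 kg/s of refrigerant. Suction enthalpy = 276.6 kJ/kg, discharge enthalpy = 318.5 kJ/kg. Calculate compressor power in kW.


dh = 318.5 - 276.6 = 41.9 kJ/kg
W = m_dot * dh = 1.962 * 41.9 = 82.21 kW

82.21


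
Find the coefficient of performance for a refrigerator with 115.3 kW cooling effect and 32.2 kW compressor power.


COP = Q_evap / W
COP = 115.3 / 32.2
COP = 3.581

3.581


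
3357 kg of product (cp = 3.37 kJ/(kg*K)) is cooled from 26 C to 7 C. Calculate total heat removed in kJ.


dT = 26 - (7) = 19 K
Q = m * cp * dT = 3357 * 3.37 * 19
Q = 214949 kJ

214949


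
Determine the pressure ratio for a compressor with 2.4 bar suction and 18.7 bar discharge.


PR = P_high / P_low
PR = 18.7 / 2.4
PR = 7.792

7.792


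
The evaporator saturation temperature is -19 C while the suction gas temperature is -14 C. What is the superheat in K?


Superheat = T_suction - T_evap
Superheat = -14 - (-19)
Superheat = 5 K

5


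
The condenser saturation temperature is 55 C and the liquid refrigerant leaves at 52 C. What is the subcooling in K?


Subcooling = T_cond - T_liquid
Subcooling = 55 - 52
Subcooling = 3 K

3


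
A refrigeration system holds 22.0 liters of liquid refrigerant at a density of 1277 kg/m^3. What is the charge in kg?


Charge = V * rho / 1000
Charge = 22.0 * 1277 / 1000
Charge = 28.09 kg

28.09


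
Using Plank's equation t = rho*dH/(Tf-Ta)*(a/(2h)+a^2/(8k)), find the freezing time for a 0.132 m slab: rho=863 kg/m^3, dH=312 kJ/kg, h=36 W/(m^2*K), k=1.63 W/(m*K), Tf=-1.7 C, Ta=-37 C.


dT = -1.7 - (-37) = 35.3 K
term1 = a/(2h) = 0.132/(2*36) = 0.001833333333
term2 = a^2/(8k) = 0.132^2/(8*1.63) = 0.001336196319
t = rho*dH*1000/dT * (term1 + term2)
t = 863*312*1000/35.3 * (0.001833333333 + 0.001336196319)
t = 24176 s

24176


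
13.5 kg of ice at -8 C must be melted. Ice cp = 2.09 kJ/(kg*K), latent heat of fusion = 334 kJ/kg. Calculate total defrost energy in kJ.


Sensible heat = cp * dT = 2.09 * 8 = 16.72 kJ/kg
Total per kg = 16.72 + 334 = 350.72 kJ/kg
Q = m * total = 13.5 * 350.72
Q = 4734.7 kJ

4734.7


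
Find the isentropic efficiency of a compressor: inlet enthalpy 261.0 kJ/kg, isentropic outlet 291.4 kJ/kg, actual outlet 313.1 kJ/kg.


dh_ideal = 291.4 - 261.0 = 30.4 kJ/kg
dh_actual = 313.1 - 261.0 = 52.1 kJ/kg
eta_s = dh_ideal / dh_actual = 30.4 / 52.1
eta_s = 0.5835

0.5835


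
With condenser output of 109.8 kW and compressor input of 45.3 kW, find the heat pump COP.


COP_hp = Q_cond / W
COP_hp = 109.8 / 45.3
COP_hp = 2.424

2.424


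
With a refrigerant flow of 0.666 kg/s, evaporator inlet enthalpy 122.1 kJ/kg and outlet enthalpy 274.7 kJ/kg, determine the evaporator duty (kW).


dh = 274.7 - 122.1 = 152.6 kJ/kg
Q_evap = m_dot * dh = 0.666 * 152.6
Q_evap = 101.63 kW

101.63


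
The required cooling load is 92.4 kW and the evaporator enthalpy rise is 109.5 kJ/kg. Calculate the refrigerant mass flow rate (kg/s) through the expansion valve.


m_dot = Q / dh
m_dot = 92.4 / 109.5
m_dot = 0.8438 kg/s

0.8438


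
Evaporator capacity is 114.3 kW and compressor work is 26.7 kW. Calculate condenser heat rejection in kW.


Q_cond = Q_evap + W
Q_cond = 114.3 + 26.7
Q_cond = 141.0 kW

141.0


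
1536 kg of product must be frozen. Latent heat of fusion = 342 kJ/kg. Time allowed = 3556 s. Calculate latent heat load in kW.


Q_lat = m * h_fg / t
Q_lat = 1536 * 342 / 3556
Q_lat = 147.73 kW

147.73


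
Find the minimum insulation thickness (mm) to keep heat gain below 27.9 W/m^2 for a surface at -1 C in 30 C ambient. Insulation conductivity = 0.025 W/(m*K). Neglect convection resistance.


dT = 30 - (-1) = 31 K
thickness = k * dT / q_max * 1000
thickness = 0.025 * 31 / 27.9 * 1000
thickness = 27.8 mm

27.8


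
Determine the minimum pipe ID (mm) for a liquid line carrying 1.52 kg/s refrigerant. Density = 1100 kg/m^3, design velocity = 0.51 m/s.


A = m_dot / (rho * v) = 1.52 / (1100 * 0.51) = 0.002709447415 m^2
d = sqrt(4*A/pi) * 1000
d = 58.7 mm

58.7


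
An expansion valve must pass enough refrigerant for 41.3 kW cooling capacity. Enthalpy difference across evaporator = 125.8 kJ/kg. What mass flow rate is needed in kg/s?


m_dot = Q / dh
m_dot = 41.3 / 125.8
m_dot = 0.3283 kg/s

0.3283


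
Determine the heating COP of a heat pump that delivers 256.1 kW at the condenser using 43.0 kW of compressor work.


COP_hp = Q_cond / W
COP_hp = 256.1 / 43.0
COP_hp = 5.956

5.956


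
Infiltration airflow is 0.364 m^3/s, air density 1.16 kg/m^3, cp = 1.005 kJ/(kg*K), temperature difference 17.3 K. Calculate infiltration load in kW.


Q = V_dot * rho * cp * dT
Q = 0.364 * 1.16 * 1.005 * 17.3
Q = 7.341 kW

7.341


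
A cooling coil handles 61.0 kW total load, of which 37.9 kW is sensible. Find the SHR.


SHR = Q_sensible / Q_total
SHR = 37.9 / 61.0
SHR = 0.621

0.621


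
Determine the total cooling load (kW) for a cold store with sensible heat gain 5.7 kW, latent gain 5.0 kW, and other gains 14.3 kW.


Q_total = Q_s + Q_l + Q_misc
Q_total = 5.7 + 5.0 + 14.3
Q_total = 25.0 kW

25.0


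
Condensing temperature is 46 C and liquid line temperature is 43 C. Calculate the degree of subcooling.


Subcooling = T_cond - T_liquid
Subcooling = 46 - 43
Subcooling = 3 K

3


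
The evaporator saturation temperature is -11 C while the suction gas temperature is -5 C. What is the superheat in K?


Superheat = T_suction - T_evap
Superheat = -5 - (-11)
Superheat = 6 K

6


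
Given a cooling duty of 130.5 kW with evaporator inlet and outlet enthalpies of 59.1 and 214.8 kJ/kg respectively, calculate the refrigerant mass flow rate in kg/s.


dh = 214.8 - 59.1 = 155.7 kJ/kg
m_dot = Q / dh = 130.5 / 155.7 = 0.8382 kg/s

0.8382


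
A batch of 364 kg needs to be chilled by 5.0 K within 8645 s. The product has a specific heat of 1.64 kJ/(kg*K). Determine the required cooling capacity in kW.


Q = m * cp * dT / t
Q = 364 * 1.64 * 5.0 / 8645
Q = 0.345 kW

0.345


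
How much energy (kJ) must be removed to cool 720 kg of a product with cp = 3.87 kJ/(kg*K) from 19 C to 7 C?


dT = 19 - (7) = 12 K
Q = m * cp * dT = 720 * 3.87 * 12
Q = 33437 kJ

33437


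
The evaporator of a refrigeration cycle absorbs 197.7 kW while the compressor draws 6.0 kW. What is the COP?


COP = Q_evap / W
COP = 197.7 / 6.0
COP = 32.95

32.95


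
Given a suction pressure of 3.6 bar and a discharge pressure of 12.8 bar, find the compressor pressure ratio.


PR = P_high / P_low
PR = 12.8 / 3.6
PR = 3.556

3.556


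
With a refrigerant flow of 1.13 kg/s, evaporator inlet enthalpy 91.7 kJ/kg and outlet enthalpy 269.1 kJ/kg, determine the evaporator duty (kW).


dh = 269.1 - 91.7 = 177.4 kJ/kg
Q_evap = m_dot * dh = 1.13 * 177.4
Q_evap = 200.46 kW

200.46


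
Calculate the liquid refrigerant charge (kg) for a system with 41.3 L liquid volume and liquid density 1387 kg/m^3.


Charge = V * rho / 1000
Charge = 41.3 * 1387 / 1000
Charge = 57.28 kg

57.28


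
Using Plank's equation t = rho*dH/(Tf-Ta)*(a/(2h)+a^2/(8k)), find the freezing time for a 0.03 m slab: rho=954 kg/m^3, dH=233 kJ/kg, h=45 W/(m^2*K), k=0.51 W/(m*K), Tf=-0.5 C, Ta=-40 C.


dT = -0.5 - (-40) = 39.5 K
term1 = a/(2h) = 0.03/(2*45) = 0.0003333333333
term2 = a^2/(8k) = 0.03^2/(8*0.51) = 0.0002205882353
t = rho*dH*1000/dT * (term1 + term2)
t = 954*233*1000/39.5 * (0.0003333333333 + 0.0002205882353)
t = 3117 s

3117


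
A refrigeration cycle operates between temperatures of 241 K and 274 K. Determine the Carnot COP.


dT = 274 - 241 = 33 K
COP_carnot = T_cold / dT = 241 / 33
COP_carnot = 7.303

7.303


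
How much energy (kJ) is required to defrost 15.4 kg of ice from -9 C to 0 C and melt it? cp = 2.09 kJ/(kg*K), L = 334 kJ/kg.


Sensible heat = cp * dT = 2.09 * 9 = 18.81 kJ/kg
Total per kg = 18.81 + 334 = 352.81 kJ/kg
Q = m * total = 15.4 * 352.81
Q = 5433.3 kJ

5433.3


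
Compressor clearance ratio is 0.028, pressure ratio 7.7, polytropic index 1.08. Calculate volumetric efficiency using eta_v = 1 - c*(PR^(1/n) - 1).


PR^(1/n) = 7.7^(1/1.08) = 6.61949328
eta_v = 1 - 0.028 * (6.61949328 - 1)
eta_v = 0.8427

0.8427


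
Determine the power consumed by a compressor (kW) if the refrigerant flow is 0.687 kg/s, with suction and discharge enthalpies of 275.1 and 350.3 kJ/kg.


dh = 350.3 - 275.1 = 75.2 kJ/kg
W = m_dot * dh = 0.687 * 75.2 = 51.66 kW

51.66


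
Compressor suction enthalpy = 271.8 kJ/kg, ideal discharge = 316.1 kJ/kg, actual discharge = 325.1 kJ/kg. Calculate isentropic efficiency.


dh_ideal = 316.1 - 271.8 = 44.3 kJ/kg
dh_actual = 325.1 - 271.8 = 53.3 kJ/kg
eta_s = dh_ideal / dh_actual = 44.3 / 53.3
eta_s = 0.8311

0.8311


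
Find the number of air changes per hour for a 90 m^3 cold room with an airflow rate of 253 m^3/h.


ACH = flow / volume
ACH = 253 / 90
ACH = 2.811

2.811


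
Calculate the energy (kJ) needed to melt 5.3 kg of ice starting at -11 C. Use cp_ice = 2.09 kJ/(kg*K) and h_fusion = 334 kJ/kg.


Sensible heat = cp * dT = 2.09 * 11 = 22.99 kJ/kg
Total per kg = 22.99 + 334 = 356.99 kJ/kg
Q = m * total = 5.3 * 356.99
Q = 1892.0 kJ

1892.0


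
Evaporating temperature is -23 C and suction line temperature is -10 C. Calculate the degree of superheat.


Superheat = T_suction - T_evap
Superheat = -10 - (-23)
Superheat = 13 K

13


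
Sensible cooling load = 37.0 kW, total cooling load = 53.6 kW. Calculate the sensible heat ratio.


SHR = Q_sensible / Q_total
SHR = 37.0 / 53.6
SHR = 0.69

0.69


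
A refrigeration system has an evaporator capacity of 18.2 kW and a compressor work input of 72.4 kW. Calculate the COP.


COP = Q_evap / W
COP = 18.2 / 72.4
COP = 0.251

0.251


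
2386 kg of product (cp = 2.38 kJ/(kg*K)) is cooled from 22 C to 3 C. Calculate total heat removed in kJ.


dT = 22 - (3) = 19 K
Q = m * cp * dT = 2386 * 2.38 * 19
Q = 107895 kJ

107895


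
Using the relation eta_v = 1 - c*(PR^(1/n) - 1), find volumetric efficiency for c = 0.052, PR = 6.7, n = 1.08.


PR^(1/n) = 6.7^(1/1.08) = 5.81947861
eta_v = 1 - 0.052 * (5.81947861 - 1)
eta_v = 0.7494

0.7494


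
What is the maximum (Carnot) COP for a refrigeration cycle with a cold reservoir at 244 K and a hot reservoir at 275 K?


dT = 275 - 244 = 31 K
COP_carnot = T_cold / dT = 244 / 31
COP_carnot = 7.871

7.871


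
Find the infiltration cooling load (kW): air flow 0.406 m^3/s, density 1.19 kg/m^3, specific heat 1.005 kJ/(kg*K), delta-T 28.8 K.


Q = V_dot * rho * cp * dT
Q = 0.406 * 1.19 * 1.005 * 28.8
Q = 13.984 kW

13.984


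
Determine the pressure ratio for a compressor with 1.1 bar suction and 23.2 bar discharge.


PR = P_high / P_low
PR = 23.2 / 1.1
PR = 21.091

21.091


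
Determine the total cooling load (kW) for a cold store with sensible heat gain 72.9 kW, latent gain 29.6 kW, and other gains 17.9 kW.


Q_total = Q_s + Q_l + Q_misc
Q_total = 72.9 + 29.6 + 17.9
Q_total = 120.4 kW

120.4


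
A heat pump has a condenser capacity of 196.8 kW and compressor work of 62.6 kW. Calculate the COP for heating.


COP_hp = Q_cond / W
COP_hp = 196.8 / 62.6
COP_hp = 3.144

3.144


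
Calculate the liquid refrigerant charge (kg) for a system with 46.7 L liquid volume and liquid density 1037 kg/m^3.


Charge = V * rho / 1000
Charge = 46.7 * 1037 / 1000
Charge = 48.43 kg

48.43


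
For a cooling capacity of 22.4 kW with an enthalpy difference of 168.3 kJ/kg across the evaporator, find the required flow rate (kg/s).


m_dot = Q / dh
m_dot = 22.4 / 168.3
m_dot = 0.1331 kg/s

0.1331


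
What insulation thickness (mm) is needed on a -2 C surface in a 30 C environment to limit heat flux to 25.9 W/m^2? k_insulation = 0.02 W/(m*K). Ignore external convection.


dT = 30 - (-2) = 32 K
thickness = k * dT / q_max * 1000
thickness = 0.02 * 32 / 25.9 * 1000
thickness = 24.7 mm

24.7


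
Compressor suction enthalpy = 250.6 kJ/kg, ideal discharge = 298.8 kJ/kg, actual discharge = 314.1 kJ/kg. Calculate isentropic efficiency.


dh_ideal = 298.8 - 250.6 = 48.2 kJ/kg
dh_actual = 314.1 - 250.6 = 63.5 kJ/kg
eta_s = dh_ideal / dh_actual = 48.2 / 63.5
eta_s = 0.7591

0.7591


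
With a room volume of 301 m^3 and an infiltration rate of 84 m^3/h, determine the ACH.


ACH = flow / volume
ACH = 84 / 301
ACH = 0.279

0.279


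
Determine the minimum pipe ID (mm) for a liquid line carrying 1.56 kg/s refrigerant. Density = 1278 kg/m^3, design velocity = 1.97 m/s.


A = m_dot / (rho * v) = 1.56 / (1278 * 1.97) = 0.0006196229832 m^2
d = sqrt(4*A/pi) * 1000
d = 28.1 mm

28.1


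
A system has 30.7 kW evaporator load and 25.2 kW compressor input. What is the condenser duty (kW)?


Q_cond = Q_evap + W
Q_cond = 30.7 + 25.2
Q_cond = 55.9 kW

55.9


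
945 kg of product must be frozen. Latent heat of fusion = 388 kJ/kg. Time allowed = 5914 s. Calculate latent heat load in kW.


Q_lat = m * h_fg / t
Q_lat = 945 * 388 / 5914
Q_lat = 62.0 kW

62.0


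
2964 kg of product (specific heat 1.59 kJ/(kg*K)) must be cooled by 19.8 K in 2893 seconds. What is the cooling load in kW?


Q = m * cp * dT / t
Q = 2964 * 1.59 * 19.8 / 2893
Q = 32.255 kW

32.255
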